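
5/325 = 1/65= 0.02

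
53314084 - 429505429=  -376191345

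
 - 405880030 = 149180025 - 555060055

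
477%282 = 195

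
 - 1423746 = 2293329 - 3717075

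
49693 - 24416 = 25277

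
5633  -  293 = 5340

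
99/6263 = 99/6263= 0.02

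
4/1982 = 2/991 = 0.00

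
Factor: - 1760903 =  - 23^1*76561^1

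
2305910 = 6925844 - 4619934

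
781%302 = 177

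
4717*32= 150944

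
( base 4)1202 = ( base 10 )98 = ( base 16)62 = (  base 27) 3H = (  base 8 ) 142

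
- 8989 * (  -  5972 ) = 53682308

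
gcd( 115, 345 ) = 115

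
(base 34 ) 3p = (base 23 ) 5C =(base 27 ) 4j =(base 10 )127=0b1111111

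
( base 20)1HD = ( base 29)ps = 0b1011110001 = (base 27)10O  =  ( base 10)753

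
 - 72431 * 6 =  - 434586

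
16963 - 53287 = -36324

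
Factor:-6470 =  - 2^1*5^1*647^1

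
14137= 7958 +6179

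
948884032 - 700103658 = 248780374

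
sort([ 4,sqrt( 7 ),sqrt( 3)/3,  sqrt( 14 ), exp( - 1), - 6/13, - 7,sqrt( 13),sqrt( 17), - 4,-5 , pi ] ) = [ - 7, -5, - 4,-6/13, exp( - 1 ),sqrt( 3)/3, sqrt(7 ),pi,sqrt( 13), sqrt( 14), 4 , sqrt(17 )]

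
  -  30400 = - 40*760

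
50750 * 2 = 101500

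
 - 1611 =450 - 2061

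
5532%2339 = 854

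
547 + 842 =1389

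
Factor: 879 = 3^1*293^1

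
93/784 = 93/784 = 0.12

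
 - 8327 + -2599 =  - 10926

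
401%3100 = 401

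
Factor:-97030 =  - 2^1*5^1*31^1 *313^1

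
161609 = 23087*7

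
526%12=10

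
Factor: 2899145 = 5^1*579829^1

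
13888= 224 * 62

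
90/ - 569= - 1 + 479/569  =  - 0.16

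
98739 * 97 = 9577683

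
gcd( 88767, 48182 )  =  1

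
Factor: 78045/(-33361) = -3^1*5^1*11^2*43^1*73^(-1)*457^(- 1 ) 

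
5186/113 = 5186/113 = 45.89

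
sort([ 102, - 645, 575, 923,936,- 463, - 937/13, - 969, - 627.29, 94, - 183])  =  [ - 969, - 645, - 627.29, - 463, - 183, - 937/13,94, 102, 575, 923, 936]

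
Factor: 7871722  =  2^1*3935861^1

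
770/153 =5 + 5/153 = 5.03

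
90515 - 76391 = 14124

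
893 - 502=391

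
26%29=26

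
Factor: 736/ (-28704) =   -  3^( - 1)*13^ ( - 1 )= - 1/39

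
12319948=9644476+2675472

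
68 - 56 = 12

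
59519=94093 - 34574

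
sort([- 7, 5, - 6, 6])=[-7, -6 , 5,6] 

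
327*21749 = 7111923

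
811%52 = 31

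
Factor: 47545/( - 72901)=  -  5^1*37^1*257^1 * 72901^( - 1)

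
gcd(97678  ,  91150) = 2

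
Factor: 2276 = 2^2*569^1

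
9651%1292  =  607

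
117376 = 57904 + 59472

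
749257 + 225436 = 974693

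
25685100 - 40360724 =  - 14675624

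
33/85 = 33/85 = 0.39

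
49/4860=49/4860 =0.01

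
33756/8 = 8439/2 =4219.50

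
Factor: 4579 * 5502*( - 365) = -9195685170 = - 2^1*3^1*5^1*7^1 * 19^1*73^1*131^1*241^1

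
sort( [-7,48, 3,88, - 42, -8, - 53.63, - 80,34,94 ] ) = [  -  80,  -  53.63,  -  42, - 8,  -  7, 3,34 , 48,88, 94] 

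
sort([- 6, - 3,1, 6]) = [-6,-3, 1,  6] 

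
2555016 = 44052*58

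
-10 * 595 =  -  5950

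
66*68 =4488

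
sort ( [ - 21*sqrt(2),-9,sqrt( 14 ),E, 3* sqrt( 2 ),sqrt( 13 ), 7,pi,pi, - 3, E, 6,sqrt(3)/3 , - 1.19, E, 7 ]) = [ - 21 * sqrt( 2 ),-9, - 3, - 1.19,sqrt( 3 ) /3,E,  E,E,pi,pi,sqrt( 13),sqrt( 14),3*sqrt( 2),6, 7,7 ]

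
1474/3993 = 134/363 =0.37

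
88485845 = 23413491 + 65072354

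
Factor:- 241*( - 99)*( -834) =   -  19898406 = - 2^1*3^3*11^1*139^1*241^1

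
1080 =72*15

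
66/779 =66/779 = 0.08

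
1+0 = 1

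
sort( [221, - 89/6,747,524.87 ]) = [ - 89/6, 221,524.87,  747 ]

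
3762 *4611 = 17346582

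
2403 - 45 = 2358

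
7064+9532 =16596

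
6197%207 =194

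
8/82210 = 4/41105= 0.00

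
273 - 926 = -653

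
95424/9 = 10602+2/3 = 10602.67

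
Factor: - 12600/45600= - 21/76 = - 2^(-2)*3^1  *  7^1 * 19^ ( - 1) 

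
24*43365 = 1040760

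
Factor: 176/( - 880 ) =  - 5^( - 1) = - 1/5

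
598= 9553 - 8955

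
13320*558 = 7432560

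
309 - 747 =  - 438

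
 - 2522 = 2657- 5179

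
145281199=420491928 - 275210729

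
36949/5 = 36949/5=7389.80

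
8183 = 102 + 8081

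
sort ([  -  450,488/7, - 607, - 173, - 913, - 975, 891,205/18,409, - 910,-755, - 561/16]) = [ - 975,-913,-910, - 755, - 607, - 450, -173, - 561/16, 205/18, 488/7,409, 891] 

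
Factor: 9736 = 2^3*1217^1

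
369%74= 73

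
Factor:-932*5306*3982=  - 19691754544 = - 2^4 * 7^1*11^1*181^1*233^1 * 379^1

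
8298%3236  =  1826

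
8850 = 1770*5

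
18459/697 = 26 + 337/697 = 26.48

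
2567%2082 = 485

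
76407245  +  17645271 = 94052516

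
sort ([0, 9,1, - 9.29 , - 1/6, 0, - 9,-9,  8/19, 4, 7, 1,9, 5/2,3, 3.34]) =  [ - 9.29, - 9, - 9, -1/6, 0, 0, 8/19 , 1, 1,5/2,3,3.34, 4, 7 , 9,9]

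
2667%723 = 498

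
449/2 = 449/2  =  224.50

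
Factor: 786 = 2^1* 3^1 *131^1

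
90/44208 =5/2456 = 0.00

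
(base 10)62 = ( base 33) 1t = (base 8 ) 76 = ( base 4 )332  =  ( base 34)1s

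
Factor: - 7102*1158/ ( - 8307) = 2^2*3^( - 1)*13^ ( - 1 )*53^1*67^1*71^( -1 )*193^1 = 2741372/2769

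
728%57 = 44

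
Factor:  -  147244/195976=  - 2^(  -  1 )*11^(- 1)*17^( - 1)*281^1=-281/374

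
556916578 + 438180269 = 995096847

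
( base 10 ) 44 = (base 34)1a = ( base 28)1g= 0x2c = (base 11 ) 40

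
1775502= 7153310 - 5377808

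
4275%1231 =582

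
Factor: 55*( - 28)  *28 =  - 2^4*5^1*7^2*11^1 = - 43120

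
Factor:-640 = - 2^7*5^1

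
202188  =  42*4814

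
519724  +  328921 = 848645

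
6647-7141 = -494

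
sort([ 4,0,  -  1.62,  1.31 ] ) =[ - 1.62, 0, 1.31,4 ] 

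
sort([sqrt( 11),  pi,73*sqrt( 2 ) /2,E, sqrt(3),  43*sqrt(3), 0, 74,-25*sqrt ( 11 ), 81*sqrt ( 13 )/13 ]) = [ -25 * sqrt( 11 ), 0,  sqrt( 3 ),E,pi, sqrt(11 ) , 81*sqrt (13 )/13, 73*sqrt (2)/2, 74,43*sqrt(3)] 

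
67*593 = 39731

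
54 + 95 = 149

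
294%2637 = 294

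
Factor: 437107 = 11^1*79^1*503^1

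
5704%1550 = 1054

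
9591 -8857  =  734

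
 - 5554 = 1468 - 7022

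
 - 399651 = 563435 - 963086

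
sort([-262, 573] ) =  [ - 262, 573 ]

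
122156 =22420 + 99736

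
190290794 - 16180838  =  174109956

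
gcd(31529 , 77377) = 1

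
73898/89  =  73898/89 = 830.31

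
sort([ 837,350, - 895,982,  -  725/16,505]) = [ - 895, - 725/16,  350,505, 837,982]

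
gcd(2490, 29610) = 30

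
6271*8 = 50168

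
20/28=5/7= 0.71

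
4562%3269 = 1293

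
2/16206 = 1/8103= 0.00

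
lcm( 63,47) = 2961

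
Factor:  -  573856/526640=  - 2^1*5^( - 1 )*29^( - 1)*79^1 = - 158/145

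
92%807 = 92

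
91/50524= 91/50524 = 0.00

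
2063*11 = 22693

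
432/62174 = 216/31087 = 0.01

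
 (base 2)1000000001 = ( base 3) 201000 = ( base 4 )20001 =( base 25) kd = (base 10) 513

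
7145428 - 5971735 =1173693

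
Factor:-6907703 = -11^1*627973^1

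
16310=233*70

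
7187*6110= 43912570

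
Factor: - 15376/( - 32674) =2^3*17^( - 1) = 8/17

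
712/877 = 712/877 = 0.81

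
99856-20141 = 79715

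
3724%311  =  303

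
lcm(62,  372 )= 372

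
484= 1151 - 667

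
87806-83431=4375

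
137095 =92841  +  44254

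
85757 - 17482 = 68275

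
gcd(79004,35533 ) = 1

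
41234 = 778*53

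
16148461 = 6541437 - -9607024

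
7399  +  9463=16862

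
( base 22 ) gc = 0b101101100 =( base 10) 364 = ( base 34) AO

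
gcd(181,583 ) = 1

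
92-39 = 53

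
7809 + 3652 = 11461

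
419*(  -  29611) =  - 12407009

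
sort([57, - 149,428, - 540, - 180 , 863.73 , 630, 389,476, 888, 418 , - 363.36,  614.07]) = [  -  540 , - 363.36, - 180, - 149,57,389, 418, 428, 476,614.07  ,  630, 863.73,  888]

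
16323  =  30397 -14074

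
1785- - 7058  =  8843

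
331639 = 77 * 4307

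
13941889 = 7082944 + 6858945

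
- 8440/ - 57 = 8440/57 =148.07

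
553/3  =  184 + 1/3 = 184.33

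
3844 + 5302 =9146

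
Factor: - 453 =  - 3^1*151^1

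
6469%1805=1054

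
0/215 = 0 = 0.00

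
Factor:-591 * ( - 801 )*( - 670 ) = -2^1*3^3*5^1*67^1*89^1*197^1 = - 317171970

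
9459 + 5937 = 15396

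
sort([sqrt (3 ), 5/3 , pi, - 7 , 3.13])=[ - 7,5/3,sqrt(3) , 3.13,pi] 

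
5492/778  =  7 + 23/389=7.06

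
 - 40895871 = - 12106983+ - 28788888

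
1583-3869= - 2286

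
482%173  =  136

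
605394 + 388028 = 993422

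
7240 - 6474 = 766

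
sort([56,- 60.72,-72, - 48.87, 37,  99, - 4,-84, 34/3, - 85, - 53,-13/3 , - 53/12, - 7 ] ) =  [- 85,  -  84,  -  72, - 60.72, - 53, - 48.87, - 7 , - 53/12, - 13/3,-4,34/3, 37, 56, 99]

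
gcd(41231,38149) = 1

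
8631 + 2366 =10997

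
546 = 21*26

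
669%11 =9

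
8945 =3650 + 5295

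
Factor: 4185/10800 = 2^ ( - 4)* 5^( - 1)*31^1= 31/80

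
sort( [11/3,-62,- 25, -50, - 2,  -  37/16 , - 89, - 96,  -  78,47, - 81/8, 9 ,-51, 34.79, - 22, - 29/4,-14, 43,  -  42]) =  [ - 96,-89,-78, - 62, - 51,-50, -42, - 25 ,-22,-14, -81/8, - 29/4, - 37/16,  -  2,11/3,9, 34.79, 43, 47 ]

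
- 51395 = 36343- 87738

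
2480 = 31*80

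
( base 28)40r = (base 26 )4hh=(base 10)3163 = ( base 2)110001011011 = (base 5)100123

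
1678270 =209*8030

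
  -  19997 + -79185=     -  99182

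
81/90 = 9/10 = 0.90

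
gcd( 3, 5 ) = 1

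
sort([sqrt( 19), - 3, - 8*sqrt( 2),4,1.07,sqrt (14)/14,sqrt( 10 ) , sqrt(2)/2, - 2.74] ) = [- 8*sqrt(2), - 3, - 2.74,sqrt (14)/14,  sqrt( 2 )/2,1.07,sqrt( 10),4 , sqrt( 19)]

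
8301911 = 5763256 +2538655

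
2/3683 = 2/3683 = 0.00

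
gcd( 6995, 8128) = 1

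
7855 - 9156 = -1301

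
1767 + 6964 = 8731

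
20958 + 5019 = 25977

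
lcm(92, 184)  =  184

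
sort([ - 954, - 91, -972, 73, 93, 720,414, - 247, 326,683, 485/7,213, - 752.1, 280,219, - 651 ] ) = [ - 972, - 954, - 752.1,  -  651, - 247 ,  -  91,485/7,73, 93 , 213, 219,280,326,414,683,720]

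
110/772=55/386 = 0.14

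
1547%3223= 1547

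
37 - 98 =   -  61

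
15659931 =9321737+6338194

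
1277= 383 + 894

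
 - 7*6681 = -46767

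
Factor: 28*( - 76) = -2128 = -2^4*7^1*19^1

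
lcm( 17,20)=340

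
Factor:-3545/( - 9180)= 709/1836=2^( - 2) *3^ (-3)*17^(  -  1 )*709^1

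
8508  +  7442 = 15950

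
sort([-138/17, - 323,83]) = [ - 323, - 138/17,83]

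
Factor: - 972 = -2^2*3^5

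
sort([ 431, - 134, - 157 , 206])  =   [ - 157,-134, 206, 431 ]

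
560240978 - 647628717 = - 87387739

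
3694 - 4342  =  -648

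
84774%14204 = 13754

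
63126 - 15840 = 47286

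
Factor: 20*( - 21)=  - 420 = - 2^2* 3^1*5^1*7^1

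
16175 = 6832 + 9343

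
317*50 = 15850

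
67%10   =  7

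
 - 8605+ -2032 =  - 10637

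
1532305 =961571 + 570734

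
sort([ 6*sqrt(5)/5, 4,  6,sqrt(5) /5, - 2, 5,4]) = [- 2,  sqrt(5) /5, 6*sqrt(5) /5, 4 , 4, 5, 6]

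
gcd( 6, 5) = 1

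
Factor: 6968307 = 3^1*19^1*122251^1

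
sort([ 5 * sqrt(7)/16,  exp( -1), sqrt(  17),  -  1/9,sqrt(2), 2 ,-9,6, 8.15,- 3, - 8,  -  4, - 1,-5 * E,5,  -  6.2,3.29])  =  [ - 5 * E, - 9, - 8, - 6.2, - 4, - 3, - 1, - 1/9,exp( - 1),5 * sqrt(7) /16, sqrt ( 2), 2,3.29,sqrt( 17 ),  5,  6,8.15]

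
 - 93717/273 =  - 344 + 5/7= -343.29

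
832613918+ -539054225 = 293559693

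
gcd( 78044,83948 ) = 4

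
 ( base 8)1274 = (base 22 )19I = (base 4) 22330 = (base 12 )4a4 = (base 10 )700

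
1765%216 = 37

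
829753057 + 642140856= 1471893913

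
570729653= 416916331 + 153813322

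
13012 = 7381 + 5631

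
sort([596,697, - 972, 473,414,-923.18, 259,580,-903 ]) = [  -  972,-923.18,-903 , 259, 414, 473,580, 596,697]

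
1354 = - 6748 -- 8102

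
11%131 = 11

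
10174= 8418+1756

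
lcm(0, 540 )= 0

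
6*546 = 3276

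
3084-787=2297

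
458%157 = 144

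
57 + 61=118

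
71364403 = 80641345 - 9276942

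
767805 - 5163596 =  - 4395791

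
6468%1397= 880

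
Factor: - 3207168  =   - 2^12 * 3^3*29^1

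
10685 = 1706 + 8979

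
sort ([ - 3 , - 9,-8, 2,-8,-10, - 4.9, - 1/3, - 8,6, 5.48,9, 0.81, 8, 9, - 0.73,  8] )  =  [-10 ,-9, - 8, - 8, - 8, -4.9, - 3, - 0.73, -1/3,0.81 , 2, 5.48, 6, 8, 8 , 9, 9]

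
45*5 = 225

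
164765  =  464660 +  - 299895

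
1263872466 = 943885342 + 319987124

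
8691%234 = 33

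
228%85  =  58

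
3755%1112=419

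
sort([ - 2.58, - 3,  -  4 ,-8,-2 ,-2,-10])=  [-10, - 8,- 4, - 3, - 2.58, - 2,-2 ]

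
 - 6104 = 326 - 6430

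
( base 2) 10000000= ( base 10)128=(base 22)5I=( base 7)242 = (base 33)3T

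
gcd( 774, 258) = 258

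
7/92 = 7/92 = 0.08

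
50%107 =50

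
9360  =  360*26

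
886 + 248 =1134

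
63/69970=63/69970=0.00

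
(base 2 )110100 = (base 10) 52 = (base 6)124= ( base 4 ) 310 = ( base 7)103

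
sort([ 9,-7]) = [ - 7, 9]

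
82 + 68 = 150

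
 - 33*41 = -1353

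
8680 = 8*1085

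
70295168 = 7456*9428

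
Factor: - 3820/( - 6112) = 5/8  =  2^( - 3) * 5^1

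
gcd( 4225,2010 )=5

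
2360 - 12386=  - 10026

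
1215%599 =17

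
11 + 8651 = 8662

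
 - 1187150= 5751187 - 6938337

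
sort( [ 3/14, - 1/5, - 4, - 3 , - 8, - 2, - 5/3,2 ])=[ - 8, -4, - 3, - 2 , - 5/3, - 1/5,3/14,2]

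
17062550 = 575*29674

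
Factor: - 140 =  - 2^2*5^1*7^1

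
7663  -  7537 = 126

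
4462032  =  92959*48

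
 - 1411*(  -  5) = 7055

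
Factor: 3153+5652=8805 =3^1*5^1*587^1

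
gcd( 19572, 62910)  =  1398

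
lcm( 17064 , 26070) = 938520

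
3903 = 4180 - 277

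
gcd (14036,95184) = 4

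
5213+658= 5871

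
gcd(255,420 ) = 15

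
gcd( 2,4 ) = 2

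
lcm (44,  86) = 1892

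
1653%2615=1653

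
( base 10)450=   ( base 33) DL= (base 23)jd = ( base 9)550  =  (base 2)111000010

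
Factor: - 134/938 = - 1/7 = - 7^( - 1)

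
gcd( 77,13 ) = 1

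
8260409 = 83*99523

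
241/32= 241/32 = 7.53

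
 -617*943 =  - 581831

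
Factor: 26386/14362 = 79/43 = 43^( - 1 )*79^1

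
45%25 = 20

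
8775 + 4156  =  12931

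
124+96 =220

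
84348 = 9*9372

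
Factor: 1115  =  5^1*223^1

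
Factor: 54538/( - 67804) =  - 2^( - 1) * 23^( - 1 )*37^1 = -  37/46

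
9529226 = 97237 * 98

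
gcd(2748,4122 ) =1374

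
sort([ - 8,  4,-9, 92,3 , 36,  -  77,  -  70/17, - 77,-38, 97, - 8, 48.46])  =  [ - 77,- 77, - 38, - 9, - 8 , - 8 , - 70/17,3,4, 36, 48.46,92,  97] 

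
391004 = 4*97751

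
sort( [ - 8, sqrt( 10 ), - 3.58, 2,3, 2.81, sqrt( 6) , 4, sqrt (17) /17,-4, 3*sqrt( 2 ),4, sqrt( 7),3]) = [ - 8, - 4,  -  3.58, sqrt( 17) /17, 2,sqrt (6), sqrt( 7 ), 2.81, 3, 3, sqrt(10),4, 4,3*sqrt (2)]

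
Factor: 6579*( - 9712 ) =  - 63895248 = - 2^4*3^2*17^1*43^1 * 607^1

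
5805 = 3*1935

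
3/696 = 1/232 = 0.00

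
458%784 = 458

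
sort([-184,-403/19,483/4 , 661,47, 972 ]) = [-184,-403/19, 47,483/4 , 661, 972]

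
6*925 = 5550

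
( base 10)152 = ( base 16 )98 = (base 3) 12122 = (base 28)5C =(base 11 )129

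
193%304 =193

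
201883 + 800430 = 1002313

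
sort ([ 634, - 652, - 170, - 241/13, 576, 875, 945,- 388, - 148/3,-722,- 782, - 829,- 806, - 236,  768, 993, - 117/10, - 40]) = [ - 829,-806,-782, - 722, - 652, -388, - 236, - 170, - 148/3, - 40, - 241/13,-117/10,576, 634, 768, 875,945, 993]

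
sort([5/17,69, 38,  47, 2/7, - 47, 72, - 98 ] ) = [ - 98, - 47, 2/7, 5/17, 38 , 47, 69,72]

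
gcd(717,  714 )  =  3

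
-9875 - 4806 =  - 14681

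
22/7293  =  2/663 =0.00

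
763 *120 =91560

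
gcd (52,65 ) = 13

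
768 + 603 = 1371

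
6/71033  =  6/71033 = 0.00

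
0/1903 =0 = 0.00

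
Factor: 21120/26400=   2^2 * 5^( - 1 ) = 4/5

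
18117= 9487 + 8630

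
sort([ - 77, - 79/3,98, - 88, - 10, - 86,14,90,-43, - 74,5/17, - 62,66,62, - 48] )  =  [ - 88, - 86, - 77, -74, - 62, -48, - 43, - 79/3, - 10,5/17,  14, 62,66, 90,98] 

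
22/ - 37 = - 22/37 = -  0.59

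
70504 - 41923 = 28581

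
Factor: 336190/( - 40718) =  - 5^1*20359^( -1)*33619^1 = -168095/20359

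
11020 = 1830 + 9190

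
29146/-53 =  - 29146/53   =  - 549.92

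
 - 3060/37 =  - 3060/37 = - 82.70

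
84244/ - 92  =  -916 + 7/23 = - 915.70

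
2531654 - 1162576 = 1369078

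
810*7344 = 5948640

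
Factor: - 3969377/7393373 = -13^( - 1)*23^(-1 )*79^( - 1 )*313^(-1)*3969377^1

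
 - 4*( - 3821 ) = 15284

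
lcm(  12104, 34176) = 580992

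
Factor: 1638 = 2^1*3^2*7^1*13^1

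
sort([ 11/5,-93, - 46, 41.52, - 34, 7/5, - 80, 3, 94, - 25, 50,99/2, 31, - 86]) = [-93,- 86, - 80,- 46, - 34,-25,  7/5,11/5,3, 31, 41.52, 99/2,50, 94]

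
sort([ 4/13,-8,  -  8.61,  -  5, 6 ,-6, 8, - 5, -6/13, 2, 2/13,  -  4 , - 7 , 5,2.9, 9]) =[ - 8.61, - 8, - 7,- 6, - 5, - 5, - 4,  -  6/13, 2/13, 4/13,2,2.9, 5, 6, 8, 9]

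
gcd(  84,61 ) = 1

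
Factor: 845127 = 3^3*113^1 * 277^1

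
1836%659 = 518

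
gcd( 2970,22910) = 10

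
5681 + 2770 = 8451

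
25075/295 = 85 = 85.00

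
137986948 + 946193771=1084180719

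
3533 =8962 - 5429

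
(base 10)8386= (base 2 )10000011000010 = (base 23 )fje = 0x20c2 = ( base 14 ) 30B0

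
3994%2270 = 1724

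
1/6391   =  1/6391 = 0.00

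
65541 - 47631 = 17910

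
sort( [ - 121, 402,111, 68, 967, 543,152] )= [ -121, 68 , 111,152, 402, 543,  967]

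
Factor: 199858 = 2^1*99929^1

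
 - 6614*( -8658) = 57264012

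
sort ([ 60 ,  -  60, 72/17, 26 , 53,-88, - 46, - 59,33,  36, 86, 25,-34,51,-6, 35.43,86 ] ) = [ - 88,-60,-59,-46,  -  34,-6,72/17,25,26,33,35.43,36, 51 , 53,  60, 86, 86] 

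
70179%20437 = 8868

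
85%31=23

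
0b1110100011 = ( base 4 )32203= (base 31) u1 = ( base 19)2B0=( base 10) 931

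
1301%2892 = 1301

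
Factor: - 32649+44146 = 11497 = 11497^1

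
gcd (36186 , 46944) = 978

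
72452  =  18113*4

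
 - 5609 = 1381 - 6990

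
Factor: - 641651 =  - 211^1*3041^1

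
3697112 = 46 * 80372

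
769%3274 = 769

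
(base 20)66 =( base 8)176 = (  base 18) 70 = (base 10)126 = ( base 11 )105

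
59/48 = 59/48 = 1.23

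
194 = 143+51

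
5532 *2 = 11064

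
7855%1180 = 775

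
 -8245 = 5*(  -  1649)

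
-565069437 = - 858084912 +293015475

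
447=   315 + 132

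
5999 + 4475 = 10474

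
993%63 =48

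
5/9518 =5/9518 = 0.00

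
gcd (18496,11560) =2312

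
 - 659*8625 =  - 5683875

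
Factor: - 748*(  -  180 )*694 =2^5*3^2*5^1*11^1*17^1*347^1 = 93440160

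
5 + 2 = 7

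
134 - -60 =194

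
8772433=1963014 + 6809419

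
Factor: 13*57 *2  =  1482 = 2^1*3^1*13^1* 19^1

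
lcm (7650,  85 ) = 7650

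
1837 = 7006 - 5169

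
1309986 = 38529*34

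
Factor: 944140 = 2^2* 5^1* 47207^1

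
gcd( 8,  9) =1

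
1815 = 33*55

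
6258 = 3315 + 2943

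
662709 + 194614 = 857323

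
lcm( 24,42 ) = 168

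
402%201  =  0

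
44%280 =44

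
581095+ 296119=877214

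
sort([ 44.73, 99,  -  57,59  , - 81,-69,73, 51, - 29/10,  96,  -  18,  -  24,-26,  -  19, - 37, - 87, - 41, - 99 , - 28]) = [ - 99, - 87,- 81, - 69, - 57,  -  41,  -  37, - 28 ,  -  26, - 24, - 19 , - 18,  -  29/10,44.73,51,59, 73,96,99]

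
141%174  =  141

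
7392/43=7392/43 = 171.91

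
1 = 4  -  3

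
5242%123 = 76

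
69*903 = 62307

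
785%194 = 9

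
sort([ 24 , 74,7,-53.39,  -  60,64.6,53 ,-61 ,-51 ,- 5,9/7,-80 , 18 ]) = [ - 80,  -  61, - 60, -53.39, - 51, - 5,9/7,7, 18, 24,  53, 64.6,  74 ]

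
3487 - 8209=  - 4722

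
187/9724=1/52=0.02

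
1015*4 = 4060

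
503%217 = 69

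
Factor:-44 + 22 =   -  22= -2^1 * 11^1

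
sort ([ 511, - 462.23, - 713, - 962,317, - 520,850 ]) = [ - 962 ,-713, - 520, - 462.23,317, 511,850]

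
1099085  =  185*5941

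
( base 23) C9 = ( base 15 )140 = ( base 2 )100011101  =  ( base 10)285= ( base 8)435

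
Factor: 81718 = 2^1 * 7^1*13^1*449^1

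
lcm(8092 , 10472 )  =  178024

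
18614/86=216 + 19/43= 216.44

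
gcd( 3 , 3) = 3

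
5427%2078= 1271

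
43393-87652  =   - 44259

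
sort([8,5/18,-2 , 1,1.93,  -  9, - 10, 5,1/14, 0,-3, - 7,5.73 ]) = [ - 10, - 9, - 7, - 3, - 2, 0,1/14, 5/18,1,  1.93 , 5,  5.73 , 8]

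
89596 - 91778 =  - 2182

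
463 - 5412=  - 4949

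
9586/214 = 4793/107 = 44.79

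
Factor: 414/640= 207/320 = 2^(-6 )*3^2*5^(  -  1) * 23^1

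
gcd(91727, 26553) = 1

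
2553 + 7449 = 10002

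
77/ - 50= -2 + 23/50 = - 1.54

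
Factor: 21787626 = 2^1*3^1 * 7^1*443^1 * 1171^1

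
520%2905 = 520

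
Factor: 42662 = 2^1*83^1 * 257^1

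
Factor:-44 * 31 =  - 2^2 * 11^1 * 31^1= - 1364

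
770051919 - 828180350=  - 58128431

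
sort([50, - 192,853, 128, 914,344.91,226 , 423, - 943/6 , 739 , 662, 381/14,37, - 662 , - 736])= [ - 736, - 662,-192,  -  943/6,381/14,37,50 , 128, 226 , 344.91, 423 , 662,  739,853, 914]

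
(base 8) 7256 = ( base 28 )4m6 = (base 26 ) 5EE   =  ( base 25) 608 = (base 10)3758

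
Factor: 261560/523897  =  2^3*5^1*11^( - 1 )*13^1*97^( - 1)*491^( - 1)* 503^1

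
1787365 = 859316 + 928049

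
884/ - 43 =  - 21+ 19/43 = - 20.56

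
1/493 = 1/493 = 0.00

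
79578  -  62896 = 16682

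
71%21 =8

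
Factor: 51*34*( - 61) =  - 2^1*3^1*17^2 *61^1 = -105774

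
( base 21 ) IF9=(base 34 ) 750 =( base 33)7jc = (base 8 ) 20106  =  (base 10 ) 8262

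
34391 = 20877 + 13514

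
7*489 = 3423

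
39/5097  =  13/1699 = 0.01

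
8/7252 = 2/1813= 0.00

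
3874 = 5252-1378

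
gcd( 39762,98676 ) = 18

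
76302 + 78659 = 154961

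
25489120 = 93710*272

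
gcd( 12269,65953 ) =1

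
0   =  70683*0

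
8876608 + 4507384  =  13383992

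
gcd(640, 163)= 1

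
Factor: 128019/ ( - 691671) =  - 139/751 = - 139^1*751^( - 1 )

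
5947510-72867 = 5874643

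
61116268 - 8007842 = 53108426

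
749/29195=749/29195=0.03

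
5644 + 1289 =6933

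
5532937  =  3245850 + 2287087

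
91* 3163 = 287833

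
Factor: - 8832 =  - 2^7*3^1*23^1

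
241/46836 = 241/46836 = 0.01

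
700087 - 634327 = 65760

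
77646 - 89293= - 11647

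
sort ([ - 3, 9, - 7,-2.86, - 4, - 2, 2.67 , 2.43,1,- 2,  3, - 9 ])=[ - 9, - 7  , -4, - 3, - 2.86, - 2 , - 2,1,2.43,  2.67,3,9 ] 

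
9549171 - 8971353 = 577818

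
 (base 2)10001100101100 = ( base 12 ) 5264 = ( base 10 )9004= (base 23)H0B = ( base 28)BDG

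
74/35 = 74/35 = 2.11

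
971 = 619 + 352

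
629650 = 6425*98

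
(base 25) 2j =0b1000101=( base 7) 126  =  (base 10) 69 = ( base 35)1Y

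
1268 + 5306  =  6574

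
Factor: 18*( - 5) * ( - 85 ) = 2^1 *3^2*5^2*17^1 = 7650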